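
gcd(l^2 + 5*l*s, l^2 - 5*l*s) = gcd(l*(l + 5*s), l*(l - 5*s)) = l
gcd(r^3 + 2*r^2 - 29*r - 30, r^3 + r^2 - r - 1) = r + 1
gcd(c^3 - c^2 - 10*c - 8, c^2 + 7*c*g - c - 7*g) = 1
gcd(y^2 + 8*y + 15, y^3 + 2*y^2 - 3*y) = y + 3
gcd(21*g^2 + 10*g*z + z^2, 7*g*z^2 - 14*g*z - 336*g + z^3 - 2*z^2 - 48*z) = 7*g + z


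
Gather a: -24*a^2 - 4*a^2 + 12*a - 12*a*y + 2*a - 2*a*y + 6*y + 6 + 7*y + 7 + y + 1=-28*a^2 + a*(14 - 14*y) + 14*y + 14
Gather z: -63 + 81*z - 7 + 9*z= 90*z - 70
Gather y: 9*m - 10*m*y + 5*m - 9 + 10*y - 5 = 14*m + y*(10 - 10*m) - 14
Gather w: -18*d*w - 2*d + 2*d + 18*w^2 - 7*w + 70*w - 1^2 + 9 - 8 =18*w^2 + w*(63 - 18*d)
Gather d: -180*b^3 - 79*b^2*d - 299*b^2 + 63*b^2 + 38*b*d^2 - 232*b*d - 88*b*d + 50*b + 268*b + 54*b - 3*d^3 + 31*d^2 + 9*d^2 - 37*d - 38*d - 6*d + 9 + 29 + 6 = -180*b^3 - 236*b^2 + 372*b - 3*d^3 + d^2*(38*b + 40) + d*(-79*b^2 - 320*b - 81) + 44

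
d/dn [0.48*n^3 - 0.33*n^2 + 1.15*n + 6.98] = 1.44*n^2 - 0.66*n + 1.15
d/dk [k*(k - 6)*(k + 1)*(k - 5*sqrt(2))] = 4*k^3 - 15*sqrt(2)*k^2 - 15*k^2 - 12*k + 50*sqrt(2)*k + 30*sqrt(2)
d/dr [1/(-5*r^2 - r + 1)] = (10*r + 1)/(5*r^2 + r - 1)^2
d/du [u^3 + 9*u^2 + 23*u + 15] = 3*u^2 + 18*u + 23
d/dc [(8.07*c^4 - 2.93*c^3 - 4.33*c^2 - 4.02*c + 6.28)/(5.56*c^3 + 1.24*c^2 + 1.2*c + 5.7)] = (44.8692*c^6 + 20.0136*c^5 + 49.4936*c^4 + 221.6664*c^3 - 155.0646*c^2 - 64.9364*c - 30.45)/(30.9136*c^6 + 13.7888*c^5 + 14.8816*c^4 + 66.36*c^3 + 15.576*c^2 + 13.68*c + 32.49)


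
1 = 1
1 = 1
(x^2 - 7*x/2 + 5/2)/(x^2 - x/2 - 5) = (x - 1)/(x + 2)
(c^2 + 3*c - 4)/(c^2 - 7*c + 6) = (c + 4)/(c - 6)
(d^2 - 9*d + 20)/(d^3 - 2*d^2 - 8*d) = (d - 5)/(d*(d + 2))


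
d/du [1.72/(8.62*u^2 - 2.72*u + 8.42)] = (4.6784 - 29.6528*u)/(8.62*u^2 - 2.72*u + 8.42)^2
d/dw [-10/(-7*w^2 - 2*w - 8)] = 20*(-7*w - 1)/(7*w^2 + 2*w + 8)^2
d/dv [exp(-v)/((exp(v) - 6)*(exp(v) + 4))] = (-3*exp(2*v) + 4*exp(v) + 24)*exp(-v)/(exp(4*v) - 4*exp(3*v) - 44*exp(2*v) + 96*exp(v) + 576)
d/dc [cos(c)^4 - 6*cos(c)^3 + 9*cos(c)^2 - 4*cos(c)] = 2*(-2*cos(c)^3 + 9*cos(c)^2 - 9*cos(c) + 2)*sin(c)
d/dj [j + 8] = 1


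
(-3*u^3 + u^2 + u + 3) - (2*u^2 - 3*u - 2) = -3*u^3 - u^2 + 4*u + 5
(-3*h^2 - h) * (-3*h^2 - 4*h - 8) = 9*h^4 + 15*h^3 + 28*h^2 + 8*h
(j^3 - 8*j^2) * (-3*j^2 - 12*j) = -3*j^5 + 12*j^4 + 96*j^3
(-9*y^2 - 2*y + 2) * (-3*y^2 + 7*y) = 27*y^4 - 57*y^3 - 20*y^2 + 14*y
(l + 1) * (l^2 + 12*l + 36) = l^3 + 13*l^2 + 48*l + 36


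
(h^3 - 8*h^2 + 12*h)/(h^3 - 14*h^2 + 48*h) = (h - 2)/(h - 8)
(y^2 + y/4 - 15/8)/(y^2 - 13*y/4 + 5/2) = (y + 3/2)/(y - 2)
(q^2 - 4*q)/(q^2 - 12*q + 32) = q/(q - 8)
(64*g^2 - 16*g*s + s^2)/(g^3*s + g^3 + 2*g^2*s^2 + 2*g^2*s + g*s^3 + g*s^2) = (64*g^2 - 16*g*s + s^2)/(g*(g^2*s + g^2 + 2*g*s^2 + 2*g*s + s^3 + s^2))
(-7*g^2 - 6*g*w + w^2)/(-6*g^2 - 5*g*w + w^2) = (-7*g + w)/(-6*g + w)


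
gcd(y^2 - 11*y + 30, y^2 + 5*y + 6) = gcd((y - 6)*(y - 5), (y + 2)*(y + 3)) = 1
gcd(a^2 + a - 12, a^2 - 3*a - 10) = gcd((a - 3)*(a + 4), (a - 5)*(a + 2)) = 1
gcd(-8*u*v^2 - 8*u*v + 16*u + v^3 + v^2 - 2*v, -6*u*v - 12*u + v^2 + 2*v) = v + 2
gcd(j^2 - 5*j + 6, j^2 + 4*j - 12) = j - 2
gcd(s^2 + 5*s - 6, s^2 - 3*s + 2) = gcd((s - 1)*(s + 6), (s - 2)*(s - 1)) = s - 1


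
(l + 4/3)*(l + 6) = l^2 + 22*l/3 + 8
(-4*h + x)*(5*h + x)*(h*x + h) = -20*h^3*x - 20*h^3 + h^2*x^2 + h^2*x + h*x^3 + h*x^2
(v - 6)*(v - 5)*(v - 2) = v^3 - 13*v^2 + 52*v - 60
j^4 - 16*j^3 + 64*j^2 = j^2*(j - 8)^2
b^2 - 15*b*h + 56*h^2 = (b - 8*h)*(b - 7*h)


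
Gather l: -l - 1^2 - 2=-l - 3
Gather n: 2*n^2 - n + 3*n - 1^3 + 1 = 2*n^2 + 2*n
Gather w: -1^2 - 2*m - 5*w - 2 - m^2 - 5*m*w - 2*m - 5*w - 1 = -m^2 - 4*m + w*(-5*m - 10) - 4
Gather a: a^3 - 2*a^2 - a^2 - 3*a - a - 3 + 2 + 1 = a^3 - 3*a^2 - 4*a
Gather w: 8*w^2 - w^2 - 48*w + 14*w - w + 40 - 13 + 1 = 7*w^2 - 35*w + 28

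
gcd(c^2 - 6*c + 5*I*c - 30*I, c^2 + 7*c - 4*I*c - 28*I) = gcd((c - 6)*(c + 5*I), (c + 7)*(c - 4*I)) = 1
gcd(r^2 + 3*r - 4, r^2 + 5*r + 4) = r + 4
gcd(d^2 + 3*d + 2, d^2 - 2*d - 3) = d + 1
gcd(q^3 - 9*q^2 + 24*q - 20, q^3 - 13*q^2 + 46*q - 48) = q - 2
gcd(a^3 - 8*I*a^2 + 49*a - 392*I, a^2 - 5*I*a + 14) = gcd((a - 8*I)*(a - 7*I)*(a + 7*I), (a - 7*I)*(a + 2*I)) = a - 7*I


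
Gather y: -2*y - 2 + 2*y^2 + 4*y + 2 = 2*y^2 + 2*y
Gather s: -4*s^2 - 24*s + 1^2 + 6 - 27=-4*s^2 - 24*s - 20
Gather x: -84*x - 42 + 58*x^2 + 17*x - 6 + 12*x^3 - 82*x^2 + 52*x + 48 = 12*x^3 - 24*x^2 - 15*x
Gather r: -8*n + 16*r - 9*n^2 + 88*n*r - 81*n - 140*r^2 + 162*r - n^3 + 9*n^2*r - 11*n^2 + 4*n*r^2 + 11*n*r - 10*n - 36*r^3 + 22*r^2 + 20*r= -n^3 - 20*n^2 - 99*n - 36*r^3 + r^2*(4*n - 118) + r*(9*n^2 + 99*n + 198)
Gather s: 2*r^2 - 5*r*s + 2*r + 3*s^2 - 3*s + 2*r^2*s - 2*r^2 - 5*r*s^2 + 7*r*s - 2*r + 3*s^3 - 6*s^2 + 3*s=3*s^3 + s^2*(-5*r - 3) + s*(2*r^2 + 2*r)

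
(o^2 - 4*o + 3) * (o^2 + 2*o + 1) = o^4 - 2*o^3 - 4*o^2 + 2*o + 3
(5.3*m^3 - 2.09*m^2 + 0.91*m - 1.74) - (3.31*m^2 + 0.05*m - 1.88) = 5.3*m^3 - 5.4*m^2 + 0.86*m + 0.14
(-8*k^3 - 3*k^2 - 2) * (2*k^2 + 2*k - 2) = -16*k^5 - 22*k^4 + 10*k^3 + 2*k^2 - 4*k + 4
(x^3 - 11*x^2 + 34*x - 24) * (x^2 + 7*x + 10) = x^5 - 4*x^4 - 33*x^3 + 104*x^2 + 172*x - 240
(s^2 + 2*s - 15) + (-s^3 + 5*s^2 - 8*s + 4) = -s^3 + 6*s^2 - 6*s - 11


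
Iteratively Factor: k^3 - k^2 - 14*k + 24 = (k - 2)*(k^2 + k - 12) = (k - 3)*(k - 2)*(k + 4)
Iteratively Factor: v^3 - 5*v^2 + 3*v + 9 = (v - 3)*(v^2 - 2*v - 3) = (v - 3)^2*(v + 1)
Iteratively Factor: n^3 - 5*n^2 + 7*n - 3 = (n - 3)*(n^2 - 2*n + 1) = (n - 3)*(n - 1)*(n - 1)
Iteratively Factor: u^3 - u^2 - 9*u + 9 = (u - 1)*(u^2 - 9) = (u - 1)*(u + 3)*(u - 3)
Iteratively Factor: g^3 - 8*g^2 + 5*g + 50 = (g + 2)*(g^2 - 10*g + 25) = (g - 5)*(g + 2)*(g - 5)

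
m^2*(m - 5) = m^3 - 5*m^2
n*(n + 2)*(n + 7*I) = n^3 + 2*n^2 + 7*I*n^2 + 14*I*n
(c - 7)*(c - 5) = c^2 - 12*c + 35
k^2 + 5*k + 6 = (k + 2)*(k + 3)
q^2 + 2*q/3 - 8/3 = (q - 4/3)*(q + 2)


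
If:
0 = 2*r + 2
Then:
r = -1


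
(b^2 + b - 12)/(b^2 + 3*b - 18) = (b + 4)/(b + 6)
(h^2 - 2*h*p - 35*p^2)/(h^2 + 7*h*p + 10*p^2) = (h - 7*p)/(h + 2*p)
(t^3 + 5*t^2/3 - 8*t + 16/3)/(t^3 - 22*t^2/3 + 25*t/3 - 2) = (3*t^2 + 8*t - 16)/(3*t^2 - 19*t + 6)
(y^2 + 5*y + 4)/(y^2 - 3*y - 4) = (y + 4)/(y - 4)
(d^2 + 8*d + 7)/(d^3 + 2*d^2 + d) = (d + 7)/(d*(d + 1))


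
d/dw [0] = 0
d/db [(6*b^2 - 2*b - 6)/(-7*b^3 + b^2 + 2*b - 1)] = 14*(3*b^4 - 2*b^3 - 8*b^2 + 1)/(49*b^6 - 14*b^5 - 27*b^4 + 18*b^3 + 2*b^2 - 4*b + 1)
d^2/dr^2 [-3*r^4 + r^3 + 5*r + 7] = 6*r*(1 - 6*r)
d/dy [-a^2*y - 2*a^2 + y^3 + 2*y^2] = -a^2 + 3*y^2 + 4*y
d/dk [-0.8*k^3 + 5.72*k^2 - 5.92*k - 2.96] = -2.4*k^2 + 11.44*k - 5.92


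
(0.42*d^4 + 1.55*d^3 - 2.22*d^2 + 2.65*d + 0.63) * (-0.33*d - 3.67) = -0.1386*d^5 - 2.0529*d^4 - 4.9559*d^3 + 7.2729*d^2 - 9.9334*d - 2.3121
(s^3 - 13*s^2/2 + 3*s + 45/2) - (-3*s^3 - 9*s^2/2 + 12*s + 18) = 4*s^3 - 2*s^2 - 9*s + 9/2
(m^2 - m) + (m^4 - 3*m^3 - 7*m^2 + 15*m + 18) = m^4 - 3*m^3 - 6*m^2 + 14*m + 18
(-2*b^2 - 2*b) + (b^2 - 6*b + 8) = -b^2 - 8*b + 8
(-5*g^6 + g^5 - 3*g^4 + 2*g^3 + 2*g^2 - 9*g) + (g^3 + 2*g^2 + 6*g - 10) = -5*g^6 + g^5 - 3*g^4 + 3*g^3 + 4*g^2 - 3*g - 10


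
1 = 1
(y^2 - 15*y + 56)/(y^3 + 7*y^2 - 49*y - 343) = (y - 8)/(y^2 + 14*y + 49)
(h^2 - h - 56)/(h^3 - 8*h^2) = (h + 7)/h^2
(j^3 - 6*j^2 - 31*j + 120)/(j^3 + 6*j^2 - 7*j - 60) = (j - 8)/(j + 4)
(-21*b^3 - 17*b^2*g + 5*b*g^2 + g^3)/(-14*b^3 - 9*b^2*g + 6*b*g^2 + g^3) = (3*b - g)/(2*b - g)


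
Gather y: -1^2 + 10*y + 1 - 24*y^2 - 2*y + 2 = -24*y^2 + 8*y + 2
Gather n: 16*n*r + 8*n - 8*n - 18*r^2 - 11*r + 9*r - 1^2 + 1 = 16*n*r - 18*r^2 - 2*r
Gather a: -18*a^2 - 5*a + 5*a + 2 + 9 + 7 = 18 - 18*a^2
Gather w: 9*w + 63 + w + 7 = 10*w + 70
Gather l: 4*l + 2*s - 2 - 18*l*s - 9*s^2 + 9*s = l*(4 - 18*s) - 9*s^2 + 11*s - 2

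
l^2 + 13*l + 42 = (l + 6)*(l + 7)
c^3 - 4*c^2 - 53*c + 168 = (c - 8)*(c - 3)*(c + 7)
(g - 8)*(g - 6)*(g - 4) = g^3 - 18*g^2 + 104*g - 192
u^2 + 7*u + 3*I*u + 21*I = (u + 7)*(u + 3*I)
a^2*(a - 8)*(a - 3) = a^4 - 11*a^3 + 24*a^2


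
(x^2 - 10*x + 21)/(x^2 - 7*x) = (x - 3)/x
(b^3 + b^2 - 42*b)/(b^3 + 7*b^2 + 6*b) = (b^2 + b - 42)/(b^2 + 7*b + 6)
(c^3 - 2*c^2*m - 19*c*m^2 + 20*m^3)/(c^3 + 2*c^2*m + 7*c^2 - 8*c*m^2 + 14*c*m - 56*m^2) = (c^2 - 6*c*m + 5*m^2)/(c^2 - 2*c*m + 7*c - 14*m)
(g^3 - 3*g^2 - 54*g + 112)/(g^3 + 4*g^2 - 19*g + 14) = (g - 8)/(g - 1)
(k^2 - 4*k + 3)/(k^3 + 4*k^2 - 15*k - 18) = (k - 1)/(k^2 + 7*k + 6)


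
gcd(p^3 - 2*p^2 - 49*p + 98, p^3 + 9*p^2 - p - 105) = p + 7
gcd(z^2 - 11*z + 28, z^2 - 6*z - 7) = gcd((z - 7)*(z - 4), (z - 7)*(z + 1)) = z - 7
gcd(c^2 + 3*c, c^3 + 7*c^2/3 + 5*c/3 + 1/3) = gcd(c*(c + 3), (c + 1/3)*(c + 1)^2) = 1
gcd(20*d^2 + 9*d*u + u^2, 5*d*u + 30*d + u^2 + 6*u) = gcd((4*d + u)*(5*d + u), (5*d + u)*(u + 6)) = 5*d + u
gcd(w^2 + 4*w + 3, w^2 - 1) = w + 1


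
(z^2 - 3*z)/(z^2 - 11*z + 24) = z/(z - 8)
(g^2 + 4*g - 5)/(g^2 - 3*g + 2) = (g + 5)/(g - 2)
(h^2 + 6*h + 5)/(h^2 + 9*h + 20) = (h + 1)/(h + 4)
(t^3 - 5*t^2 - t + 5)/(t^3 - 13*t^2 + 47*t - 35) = (t + 1)/(t - 7)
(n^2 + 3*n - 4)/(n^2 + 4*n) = (n - 1)/n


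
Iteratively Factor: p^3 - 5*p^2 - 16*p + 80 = (p - 5)*(p^2 - 16) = (p - 5)*(p - 4)*(p + 4)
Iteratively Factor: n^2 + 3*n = (n)*(n + 3)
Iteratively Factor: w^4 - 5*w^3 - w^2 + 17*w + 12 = (w + 1)*(w^3 - 6*w^2 + 5*w + 12) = (w - 3)*(w + 1)*(w^2 - 3*w - 4) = (w - 3)*(w + 1)^2*(w - 4)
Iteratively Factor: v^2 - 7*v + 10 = (v - 5)*(v - 2)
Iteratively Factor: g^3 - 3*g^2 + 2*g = (g)*(g^2 - 3*g + 2) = g*(g - 1)*(g - 2)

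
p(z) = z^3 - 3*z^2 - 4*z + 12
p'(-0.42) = -0.95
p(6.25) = 113.95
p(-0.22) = 12.72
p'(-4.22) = 74.75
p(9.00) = 462.00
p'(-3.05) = 42.21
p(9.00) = 462.00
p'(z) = 3*z^2 - 6*z - 4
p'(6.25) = 75.69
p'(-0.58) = 0.49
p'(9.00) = 185.00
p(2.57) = -1.12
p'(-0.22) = -2.53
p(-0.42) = 13.08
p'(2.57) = 0.39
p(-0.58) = 13.12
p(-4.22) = -99.70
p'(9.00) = 185.00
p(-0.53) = 13.13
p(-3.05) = -32.08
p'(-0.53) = 0.02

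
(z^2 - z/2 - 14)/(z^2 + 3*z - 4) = (z^2 - z/2 - 14)/(z^2 + 3*z - 4)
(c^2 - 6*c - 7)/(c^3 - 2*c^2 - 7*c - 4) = (c - 7)/(c^2 - 3*c - 4)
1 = 1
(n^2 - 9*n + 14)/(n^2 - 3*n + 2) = (n - 7)/(n - 1)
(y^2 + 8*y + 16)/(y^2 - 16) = (y + 4)/(y - 4)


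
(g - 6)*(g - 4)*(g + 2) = g^3 - 8*g^2 + 4*g + 48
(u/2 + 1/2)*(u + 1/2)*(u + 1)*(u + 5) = u^4/2 + 15*u^3/4 + 29*u^2/4 + 21*u/4 + 5/4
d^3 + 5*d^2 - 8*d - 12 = (d - 2)*(d + 1)*(d + 6)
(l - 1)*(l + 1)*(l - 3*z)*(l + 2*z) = l^4 - l^3*z - 6*l^2*z^2 - l^2 + l*z + 6*z^2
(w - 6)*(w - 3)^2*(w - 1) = w^4 - 13*w^3 + 57*w^2 - 99*w + 54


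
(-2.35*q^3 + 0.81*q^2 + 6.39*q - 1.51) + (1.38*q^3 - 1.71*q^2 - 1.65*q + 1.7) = -0.97*q^3 - 0.9*q^2 + 4.74*q + 0.19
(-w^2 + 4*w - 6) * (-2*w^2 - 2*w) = 2*w^4 - 6*w^3 + 4*w^2 + 12*w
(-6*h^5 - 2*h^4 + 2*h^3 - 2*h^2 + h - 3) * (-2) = 12*h^5 + 4*h^4 - 4*h^3 + 4*h^2 - 2*h + 6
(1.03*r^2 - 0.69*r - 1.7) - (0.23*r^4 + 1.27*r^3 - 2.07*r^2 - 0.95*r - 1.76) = -0.23*r^4 - 1.27*r^3 + 3.1*r^2 + 0.26*r + 0.0600000000000001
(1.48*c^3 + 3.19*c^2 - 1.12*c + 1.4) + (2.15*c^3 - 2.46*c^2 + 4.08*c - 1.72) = 3.63*c^3 + 0.73*c^2 + 2.96*c - 0.32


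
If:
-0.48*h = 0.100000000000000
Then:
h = -0.21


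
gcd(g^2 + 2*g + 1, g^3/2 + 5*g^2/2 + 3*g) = 1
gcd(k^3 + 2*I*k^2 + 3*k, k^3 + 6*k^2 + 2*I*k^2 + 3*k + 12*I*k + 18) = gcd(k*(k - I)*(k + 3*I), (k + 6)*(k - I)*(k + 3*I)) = k^2 + 2*I*k + 3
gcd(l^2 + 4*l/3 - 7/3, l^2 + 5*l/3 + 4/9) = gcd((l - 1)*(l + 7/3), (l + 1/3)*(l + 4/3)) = 1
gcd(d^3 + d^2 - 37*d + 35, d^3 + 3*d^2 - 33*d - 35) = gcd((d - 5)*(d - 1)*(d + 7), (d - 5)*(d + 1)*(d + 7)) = d^2 + 2*d - 35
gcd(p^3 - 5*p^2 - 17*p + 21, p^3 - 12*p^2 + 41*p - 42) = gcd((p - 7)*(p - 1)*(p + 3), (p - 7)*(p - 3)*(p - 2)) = p - 7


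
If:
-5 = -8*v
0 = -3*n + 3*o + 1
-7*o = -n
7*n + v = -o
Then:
No Solution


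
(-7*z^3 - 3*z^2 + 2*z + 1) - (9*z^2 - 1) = -7*z^3 - 12*z^2 + 2*z + 2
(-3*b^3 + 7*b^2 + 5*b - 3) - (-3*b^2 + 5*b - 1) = -3*b^3 + 10*b^2 - 2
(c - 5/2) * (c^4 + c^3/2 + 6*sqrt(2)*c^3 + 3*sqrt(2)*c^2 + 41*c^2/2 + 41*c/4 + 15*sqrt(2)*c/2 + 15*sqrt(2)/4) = c^5 - 2*c^4 + 6*sqrt(2)*c^4 - 12*sqrt(2)*c^3 + 77*c^3/4 - 41*c^2 - 205*c/8 - 15*sqrt(2)*c - 75*sqrt(2)/8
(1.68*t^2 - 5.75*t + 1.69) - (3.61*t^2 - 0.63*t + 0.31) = -1.93*t^2 - 5.12*t + 1.38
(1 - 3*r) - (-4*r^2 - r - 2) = 4*r^2 - 2*r + 3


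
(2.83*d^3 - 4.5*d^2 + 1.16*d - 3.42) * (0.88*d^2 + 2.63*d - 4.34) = 2.4904*d^5 + 3.4829*d^4 - 23.0964*d^3 + 19.5712*d^2 - 14.029*d + 14.8428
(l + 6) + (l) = 2*l + 6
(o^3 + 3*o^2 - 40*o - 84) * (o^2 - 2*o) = o^5 + o^4 - 46*o^3 - 4*o^2 + 168*o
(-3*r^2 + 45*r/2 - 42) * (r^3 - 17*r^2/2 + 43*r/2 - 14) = -3*r^5 + 48*r^4 - 1191*r^3/4 + 3531*r^2/4 - 1218*r + 588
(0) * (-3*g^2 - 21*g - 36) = 0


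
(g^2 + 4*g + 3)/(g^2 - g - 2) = (g + 3)/(g - 2)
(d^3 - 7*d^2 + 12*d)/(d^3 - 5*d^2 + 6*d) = (d - 4)/(d - 2)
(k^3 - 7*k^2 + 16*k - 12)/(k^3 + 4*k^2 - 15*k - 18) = (k^2 - 4*k + 4)/(k^2 + 7*k + 6)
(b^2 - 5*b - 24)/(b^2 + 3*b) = (b - 8)/b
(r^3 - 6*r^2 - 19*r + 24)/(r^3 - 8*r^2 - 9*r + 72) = (r - 1)/(r - 3)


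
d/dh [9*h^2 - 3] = 18*h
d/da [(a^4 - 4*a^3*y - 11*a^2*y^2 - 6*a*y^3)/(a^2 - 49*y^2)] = 2*(a^5 - 2*a^4*y - 98*a^3*y^2 + 297*a^2*y^3 + 539*a*y^4 + 147*y^5)/(a^4 - 98*a^2*y^2 + 2401*y^4)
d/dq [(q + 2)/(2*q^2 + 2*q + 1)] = (2*q^2 + 2*q - 2*(q + 2)*(2*q + 1) + 1)/(2*q^2 + 2*q + 1)^2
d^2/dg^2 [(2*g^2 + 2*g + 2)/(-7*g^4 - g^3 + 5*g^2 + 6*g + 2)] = 4*(-147*g^8 - 315*g^7 - 582*g^6 - 255*g^5 + 12*g^4 - 31*g^3 - 123*g^2 - 66*g - 18)/(343*g^12 + 147*g^11 - 714*g^10 - 1091*g^9 - 36*g^8 + 1233*g^7 + 1225*g^6 + 222*g^5 - 534*g^4 - 564*g^3 - 276*g^2 - 72*g - 8)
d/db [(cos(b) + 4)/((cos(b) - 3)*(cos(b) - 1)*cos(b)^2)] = (3*cos(b)^3 + 8*cos(b)^2 - 45*cos(b) + 24)*sin(b)/((cos(b) - 3)^2*(cos(b) - 1)^2*cos(b)^3)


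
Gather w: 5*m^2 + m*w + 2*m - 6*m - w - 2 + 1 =5*m^2 - 4*m + w*(m - 1) - 1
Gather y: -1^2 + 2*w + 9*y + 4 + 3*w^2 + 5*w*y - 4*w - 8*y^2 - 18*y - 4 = 3*w^2 - 2*w - 8*y^2 + y*(5*w - 9) - 1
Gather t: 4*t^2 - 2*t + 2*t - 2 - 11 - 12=4*t^2 - 25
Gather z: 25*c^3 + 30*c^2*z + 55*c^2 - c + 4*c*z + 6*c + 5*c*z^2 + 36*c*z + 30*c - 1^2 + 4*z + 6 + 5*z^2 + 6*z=25*c^3 + 55*c^2 + 35*c + z^2*(5*c + 5) + z*(30*c^2 + 40*c + 10) + 5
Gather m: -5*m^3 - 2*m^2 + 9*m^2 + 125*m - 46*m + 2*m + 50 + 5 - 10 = -5*m^3 + 7*m^2 + 81*m + 45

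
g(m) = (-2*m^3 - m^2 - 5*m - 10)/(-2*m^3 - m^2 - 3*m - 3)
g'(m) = (-6*m^2 - 2*m - 5)/(-2*m^3 - m^2 - 3*m - 3) + (6*m^2 + 2*m + 3)*(-2*m^3 - m^2 - 5*m - 10)/(-2*m^3 - m^2 - 3*m - 3)^2 = (-8*m^3 - 44*m^2 - 14*m - 15)/(4*m^6 + 4*m^5 + 13*m^4 + 18*m^3 + 15*m^2 + 18*m + 9)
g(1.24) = 1.79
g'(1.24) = -0.79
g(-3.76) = 1.01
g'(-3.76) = -0.02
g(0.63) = 2.43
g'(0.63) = -1.29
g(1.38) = 1.68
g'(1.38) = -0.68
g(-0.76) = 14.06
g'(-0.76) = -149.13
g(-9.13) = 1.01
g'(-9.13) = 0.00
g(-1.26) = -0.40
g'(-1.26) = -5.02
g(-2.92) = 0.98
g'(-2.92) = -0.07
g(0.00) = 3.33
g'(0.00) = -1.67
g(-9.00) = 1.01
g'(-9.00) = 0.00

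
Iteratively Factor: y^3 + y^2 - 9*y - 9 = (y + 3)*(y^2 - 2*y - 3) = (y - 3)*(y + 3)*(y + 1)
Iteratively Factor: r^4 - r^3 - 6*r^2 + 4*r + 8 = (r - 2)*(r^3 + r^2 - 4*r - 4) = (r - 2)^2*(r^2 + 3*r + 2) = (r - 2)^2*(r + 1)*(r + 2)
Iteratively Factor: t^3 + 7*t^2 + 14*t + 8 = (t + 1)*(t^2 + 6*t + 8) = (t + 1)*(t + 2)*(t + 4)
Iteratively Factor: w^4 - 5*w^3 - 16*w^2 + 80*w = (w + 4)*(w^3 - 9*w^2 + 20*w) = w*(w + 4)*(w^2 - 9*w + 20) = w*(w - 4)*(w + 4)*(w - 5)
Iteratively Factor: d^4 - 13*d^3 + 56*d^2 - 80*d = (d)*(d^3 - 13*d^2 + 56*d - 80) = d*(d - 4)*(d^2 - 9*d + 20) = d*(d - 5)*(d - 4)*(d - 4)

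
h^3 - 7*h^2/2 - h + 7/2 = (h - 7/2)*(h - 1)*(h + 1)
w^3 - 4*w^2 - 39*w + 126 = (w - 7)*(w - 3)*(w + 6)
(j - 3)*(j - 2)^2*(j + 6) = j^4 - j^3 - 26*j^2 + 84*j - 72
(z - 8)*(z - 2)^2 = z^3 - 12*z^2 + 36*z - 32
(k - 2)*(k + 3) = k^2 + k - 6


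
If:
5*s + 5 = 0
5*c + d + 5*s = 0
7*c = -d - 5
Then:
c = -5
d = 30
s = -1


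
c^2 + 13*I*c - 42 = (c + 6*I)*(c + 7*I)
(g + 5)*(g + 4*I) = g^2 + 5*g + 4*I*g + 20*I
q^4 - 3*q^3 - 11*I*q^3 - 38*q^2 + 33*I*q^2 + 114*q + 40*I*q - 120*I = (q - 3)*(q - 5*I)*(q - 4*I)*(q - 2*I)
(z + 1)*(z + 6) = z^2 + 7*z + 6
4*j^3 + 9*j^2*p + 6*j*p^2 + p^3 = (j + p)^2*(4*j + p)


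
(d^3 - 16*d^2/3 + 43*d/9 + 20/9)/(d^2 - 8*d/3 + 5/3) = (3*d^2 - 11*d - 4)/(3*(d - 1))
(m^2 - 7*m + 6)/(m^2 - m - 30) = (m - 1)/(m + 5)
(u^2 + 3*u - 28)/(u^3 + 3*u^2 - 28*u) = 1/u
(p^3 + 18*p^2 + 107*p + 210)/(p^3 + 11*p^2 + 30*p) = (p + 7)/p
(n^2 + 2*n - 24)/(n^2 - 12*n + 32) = (n + 6)/(n - 8)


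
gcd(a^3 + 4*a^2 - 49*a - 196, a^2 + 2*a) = 1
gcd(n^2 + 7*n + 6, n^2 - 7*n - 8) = n + 1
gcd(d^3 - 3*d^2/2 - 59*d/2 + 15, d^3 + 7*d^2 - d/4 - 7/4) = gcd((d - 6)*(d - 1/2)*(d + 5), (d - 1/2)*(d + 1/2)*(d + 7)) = d - 1/2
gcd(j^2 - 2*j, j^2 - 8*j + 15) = 1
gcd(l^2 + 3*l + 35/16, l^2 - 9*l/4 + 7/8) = 1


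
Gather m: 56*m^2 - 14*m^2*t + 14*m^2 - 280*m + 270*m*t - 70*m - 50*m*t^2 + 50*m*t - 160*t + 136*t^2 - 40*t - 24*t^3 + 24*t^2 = m^2*(70 - 14*t) + m*(-50*t^2 + 320*t - 350) - 24*t^3 + 160*t^2 - 200*t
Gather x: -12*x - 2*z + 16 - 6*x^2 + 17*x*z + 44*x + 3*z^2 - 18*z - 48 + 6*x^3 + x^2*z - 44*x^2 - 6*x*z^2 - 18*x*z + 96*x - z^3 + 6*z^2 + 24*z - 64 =6*x^3 + x^2*(z - 50) + x*(-6*z^2 - z + 128) - z^3 + 9*z^2 + 4*z - 96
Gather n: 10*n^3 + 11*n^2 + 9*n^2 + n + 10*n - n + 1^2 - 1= 10*n^3 + 20*n^2 + 10*n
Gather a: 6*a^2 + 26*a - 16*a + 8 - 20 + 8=6*a^2 + 10*a - 4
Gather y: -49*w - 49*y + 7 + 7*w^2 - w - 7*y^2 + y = 7*w^2 - 50*w - 7*y^2 - 48*y + 7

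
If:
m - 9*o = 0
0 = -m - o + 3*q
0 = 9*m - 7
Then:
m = 7/9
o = 7/81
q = 70/243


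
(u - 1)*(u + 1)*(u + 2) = u^3 + 2*u^2 - u - 2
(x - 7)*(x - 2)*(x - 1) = x^3 - 10*x^2 + 23*x - 14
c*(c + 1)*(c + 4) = c^3 + 5*c^2 + 4*c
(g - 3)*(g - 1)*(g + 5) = g^3 + g^2 - 17*g + 15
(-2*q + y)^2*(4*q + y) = 16*q^3 - 12*q^2*y + y^3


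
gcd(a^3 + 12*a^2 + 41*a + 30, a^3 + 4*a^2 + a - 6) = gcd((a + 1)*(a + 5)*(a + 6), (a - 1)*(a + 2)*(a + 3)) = 1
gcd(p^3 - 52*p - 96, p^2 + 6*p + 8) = p + 2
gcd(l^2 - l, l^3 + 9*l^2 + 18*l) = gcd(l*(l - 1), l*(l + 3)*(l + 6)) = l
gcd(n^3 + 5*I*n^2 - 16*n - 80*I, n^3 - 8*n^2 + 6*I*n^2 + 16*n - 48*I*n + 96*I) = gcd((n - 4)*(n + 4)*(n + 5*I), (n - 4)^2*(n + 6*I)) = n - 4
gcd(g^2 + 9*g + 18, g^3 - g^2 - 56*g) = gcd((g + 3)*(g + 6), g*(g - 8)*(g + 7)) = 1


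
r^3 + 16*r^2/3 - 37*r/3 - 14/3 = (r - 2)*(r + 1/3)*(r + 7)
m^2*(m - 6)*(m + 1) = m^4 - 5*m^3 - 6*m^2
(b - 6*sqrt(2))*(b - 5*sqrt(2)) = b^2 - 11*sqrt(2)*b + 60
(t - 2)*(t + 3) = t^2 + t - 6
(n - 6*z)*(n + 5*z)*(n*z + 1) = n^3*z - n^2*z^2 + n^2 - 30*n*z^3 - n*z - 30*z^2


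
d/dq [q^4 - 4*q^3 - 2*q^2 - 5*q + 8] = 4*q^3 - 12*q^2 - 4*q - 5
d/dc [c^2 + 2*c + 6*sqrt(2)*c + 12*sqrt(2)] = 2*c + 2 + 6*sqrt(2)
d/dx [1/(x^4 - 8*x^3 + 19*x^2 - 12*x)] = 2*(-2*x^3 + 12*x^2 - 19*x + 6)/(x^2*(x^3 - 8*x^2 + 19*x - 12)^2)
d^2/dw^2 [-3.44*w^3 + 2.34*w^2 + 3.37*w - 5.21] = 4.68 - 20.64*w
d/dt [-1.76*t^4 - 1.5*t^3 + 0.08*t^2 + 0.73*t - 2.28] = -7.04*t^3 - 4.5*t^2 + 0.16*t + 0.73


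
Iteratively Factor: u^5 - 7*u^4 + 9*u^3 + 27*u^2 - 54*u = (u + 2)*(u^4 - 9*u^3 + 27*u^2 - 27*u) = (u - 3)*(u + 2)*(u^3 - 6*u^2 + 9*u) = u*(u - 3)*(u + 2)*(u^2 - 6*u + 9) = u*(u - 3)^2*(u + 2)*(u - 3)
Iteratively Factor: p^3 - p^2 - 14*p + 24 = (p - 3)*(p^2 + 2*p - 8) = (p - 3)*(p - 2)*(p + 4)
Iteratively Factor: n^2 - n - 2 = (n + 1)*(n - 2)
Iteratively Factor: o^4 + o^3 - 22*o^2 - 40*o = (o + 2)*(o^3 - o^2 - 20*o) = (o - 5)*(o + 2)*(o^2 + 4*o) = o*(o - 5)*(o + 2)*(o + 4)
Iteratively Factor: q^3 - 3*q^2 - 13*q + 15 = (q - 5)*(q^2 + 2*q - 3) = (q - 5)*(q + 3)*(q - 1)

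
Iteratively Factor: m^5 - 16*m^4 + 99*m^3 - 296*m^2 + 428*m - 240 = (m - 2)*(m^4 - 14*m^3 + 71*m^2 - 154*m + 120) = (m - 3)*(m - 2)*(m^3 - 11*m^2 + 38*m - 40) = (m - 3)*(m - 2)^2*(m^2 - 9*m + 20) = (m - 4)*(m - 3)*(m - 2)^2*(m - 5)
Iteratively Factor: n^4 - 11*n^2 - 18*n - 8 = (n + 1)*(n^3 - n^2 - 10*n - 8) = (n + 1)^2*(n^2 - 2*n - 8) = (n + 1)^2*(n + 2)*(n - 4)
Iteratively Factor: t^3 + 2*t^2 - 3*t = (t)*(t^2 + 2*t - 3) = t*(t + 3)*(t - 1)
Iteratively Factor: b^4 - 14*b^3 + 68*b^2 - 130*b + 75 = (b - 5)*(b^3 - 9*b^2 + 23*b - 15) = (b - 5)^2*(b^2 - 4*b + 3) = (b - 5)^2*(b - 3)*(b - 1)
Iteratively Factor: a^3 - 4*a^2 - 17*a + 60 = (a - 3)*(a^2 - a - 20) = (a - 5)*(a - 3)*(a + 4)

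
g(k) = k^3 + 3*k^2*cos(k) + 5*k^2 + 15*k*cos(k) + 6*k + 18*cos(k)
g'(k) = -3*k^2*sin(k) + 3*k^2 - 15*k*sin(k) + 6*k*cos(k) + 10*k - 18*sin(k) + 15*cos(k) + 6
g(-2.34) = 0.99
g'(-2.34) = -2.12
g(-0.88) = 2.45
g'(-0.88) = 11.21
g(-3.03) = -0.19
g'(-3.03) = 6.41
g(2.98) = 0.57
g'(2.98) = 15.62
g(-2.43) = 1.15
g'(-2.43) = -1.38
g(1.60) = 25.05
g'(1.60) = -20.70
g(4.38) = 160.14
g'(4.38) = 227.41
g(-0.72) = 4.48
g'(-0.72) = 14.16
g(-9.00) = -492.80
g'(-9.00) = 246.46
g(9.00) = 827.19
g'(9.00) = 112.93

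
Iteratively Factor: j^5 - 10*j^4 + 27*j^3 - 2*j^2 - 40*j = (j)*(j^4 - 10*j^3 + 27*j^2 - 2*j - 40) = j*(j - 5)*(j^3 - 5*j^2 + 2*j + 8) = j*(j - 5)*(j - 2)*(j^2 - 3*j - 4) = j*(j - 5)*(j - 4)*(j - 2)*(j + 1)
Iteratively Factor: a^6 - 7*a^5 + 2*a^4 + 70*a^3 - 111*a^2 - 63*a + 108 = (a - 3)*(a^5 - 4*a^4 - 10*a^3 + 40*a^2 + 9*a - 36) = (a - 4)*(a - 3)*(a^4 - 10*a^2 + 9) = (a - 4)*(a - 3)*(a - 1)*(a^3 + a^2 - 9*a - 9) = (a - 4)*(a - 3)^2*(a - 1)*(a^2 + 4*a + 3) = (a - 4)*(a - 3)^2*(a - 1)*(a + 3)*(a + 1)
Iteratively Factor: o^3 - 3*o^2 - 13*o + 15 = (o - 5)*(o^2 + 2*o - 3) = (o - 5)*(o - 1)*(o + 3)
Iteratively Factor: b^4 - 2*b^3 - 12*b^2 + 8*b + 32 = (b + 2)*(b^3 - 4*b^2 - 4*b + 16) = (b - 2)*(b + 2)*(b^2 - 2*b - 8) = (b - 4)*(b - 2)*(b + 2)*(b + 2)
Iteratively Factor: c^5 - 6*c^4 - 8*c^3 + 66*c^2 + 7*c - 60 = (c + 1)*(c^4 - 7*c^3 - c^2 + 67*c - 60) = (c - 4)*(c + 1)*(c^3 - 3*c^2 - 13*c + 15) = (c - 4)*(c + 1)*(c + 3)*(c^2 - 6*c + 5) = (c - 4)*(c - 1)*(c + 1)*(c + 3)*(c - 5)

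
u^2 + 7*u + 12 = (u + 3)*(u + 4)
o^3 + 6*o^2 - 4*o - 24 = (o - 2)*(o + 2)*(o + 6)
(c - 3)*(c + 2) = c^2 - c - 6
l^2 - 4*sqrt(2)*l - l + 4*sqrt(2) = (l - 1)*(l - 4*sqrt(2))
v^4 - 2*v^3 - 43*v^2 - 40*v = v*(v - 8)*(v + 1)*(v + 5)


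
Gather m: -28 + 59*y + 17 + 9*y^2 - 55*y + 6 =9*y^2 + 4*y - 5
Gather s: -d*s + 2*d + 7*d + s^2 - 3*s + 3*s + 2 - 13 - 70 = -d*s + 9*d + s^2 - 81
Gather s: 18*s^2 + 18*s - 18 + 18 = 18*s^2 + 18*s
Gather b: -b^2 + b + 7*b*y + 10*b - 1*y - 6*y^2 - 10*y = -b^2 + b*(7*y + 11) - 6*y^2 - 11*y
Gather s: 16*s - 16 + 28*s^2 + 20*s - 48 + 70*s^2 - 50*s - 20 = 98*s^2 - 14*s - 84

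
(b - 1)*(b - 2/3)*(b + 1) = b^3 - 2*b^2/3 - b + 2/3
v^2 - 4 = (v - 2)*(v + 2)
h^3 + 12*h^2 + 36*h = h*(h + 6)^2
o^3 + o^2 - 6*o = o*(o - 2)*(o + 3)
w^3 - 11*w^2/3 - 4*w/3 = w*(w - 4)*(w + 1/3)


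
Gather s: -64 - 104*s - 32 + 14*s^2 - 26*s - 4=14*s^2 - 130*s - 100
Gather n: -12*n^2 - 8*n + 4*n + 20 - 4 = -12*n^2 - 4*n + 16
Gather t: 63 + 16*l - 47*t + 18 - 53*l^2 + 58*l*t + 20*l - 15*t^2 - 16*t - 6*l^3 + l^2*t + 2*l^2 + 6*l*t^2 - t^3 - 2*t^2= -6*l^3 - 51*l^2 + 36*l - t^3 + t^2*(6*l - 17) + t*(l^2 + 58*l - 63) + 81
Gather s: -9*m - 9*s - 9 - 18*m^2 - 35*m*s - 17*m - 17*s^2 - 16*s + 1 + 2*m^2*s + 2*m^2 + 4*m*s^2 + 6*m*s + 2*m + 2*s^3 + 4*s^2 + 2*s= -16*m^2 - 24*m + 2*s^3 + s^2*(4*m - 13) + s*(2*m^2 - 29*m - 23) - 8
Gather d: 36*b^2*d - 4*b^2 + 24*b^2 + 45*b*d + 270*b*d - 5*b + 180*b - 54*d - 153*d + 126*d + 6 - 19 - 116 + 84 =20*b^2 + 175*b + d*(36*b^2 + 315*b - 81) - 45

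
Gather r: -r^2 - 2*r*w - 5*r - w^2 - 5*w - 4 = -r^2 + r*(-2*w - 5) - w^2 - 5*w - 4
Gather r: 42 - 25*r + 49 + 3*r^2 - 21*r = 3*r^2 - 46*r + 91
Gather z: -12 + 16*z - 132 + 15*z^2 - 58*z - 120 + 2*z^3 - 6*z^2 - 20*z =2*z^3 + 9*z^2 - 62*z - 264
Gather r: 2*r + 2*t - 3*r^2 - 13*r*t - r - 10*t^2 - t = -3*r^2 + r*(1 - 13*t) - 10*t^2 + t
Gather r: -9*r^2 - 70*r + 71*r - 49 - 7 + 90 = -9*r^2 + r + 34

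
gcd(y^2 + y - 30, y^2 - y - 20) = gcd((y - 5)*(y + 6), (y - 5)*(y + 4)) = y - 5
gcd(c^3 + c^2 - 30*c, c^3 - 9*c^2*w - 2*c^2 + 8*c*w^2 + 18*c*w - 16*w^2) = 1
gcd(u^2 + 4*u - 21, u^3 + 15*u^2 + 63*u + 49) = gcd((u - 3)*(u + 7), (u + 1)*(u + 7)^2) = u + 7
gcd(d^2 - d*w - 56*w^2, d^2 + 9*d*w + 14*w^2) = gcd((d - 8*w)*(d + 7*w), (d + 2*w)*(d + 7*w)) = d + 7*w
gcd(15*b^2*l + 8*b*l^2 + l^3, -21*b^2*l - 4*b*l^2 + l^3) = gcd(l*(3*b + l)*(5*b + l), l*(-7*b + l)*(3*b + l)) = 3*b*l + l^2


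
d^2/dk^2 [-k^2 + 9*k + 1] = -2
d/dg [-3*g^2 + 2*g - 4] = 2 - 6*g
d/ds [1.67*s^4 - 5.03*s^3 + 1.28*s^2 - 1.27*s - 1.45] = 6.68*s^3 - 15.09*s^2 + 2.56*s - 1.27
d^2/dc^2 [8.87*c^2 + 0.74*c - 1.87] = 17.7400000000000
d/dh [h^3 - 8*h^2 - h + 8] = 3*h^2 - 16*h - 1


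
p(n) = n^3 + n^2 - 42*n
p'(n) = 3*n^2 + 2*n - 42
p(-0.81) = 34.14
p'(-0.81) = -41.65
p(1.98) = -71.48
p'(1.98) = -26.28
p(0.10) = -4.19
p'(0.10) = -41.77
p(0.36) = -14.94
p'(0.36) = -40.89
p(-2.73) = 101.77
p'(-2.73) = -25.10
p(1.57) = -59.61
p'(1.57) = -31.47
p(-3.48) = 116.13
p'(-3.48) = -12.63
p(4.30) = -82.60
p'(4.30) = 22.07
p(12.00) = 1368.00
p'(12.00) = 414.00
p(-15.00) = -2520.00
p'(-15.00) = 603.00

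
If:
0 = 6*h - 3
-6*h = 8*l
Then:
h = 1/2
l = -3/8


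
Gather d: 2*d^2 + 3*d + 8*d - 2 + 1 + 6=2*d^2 + 11*d + 5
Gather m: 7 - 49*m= 7 - 49*m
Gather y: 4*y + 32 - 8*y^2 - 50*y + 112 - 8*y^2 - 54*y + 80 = -16*y^2 - 100*y + 224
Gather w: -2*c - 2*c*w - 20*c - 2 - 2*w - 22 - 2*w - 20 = -22*c + w*(-2*c - 4) - 44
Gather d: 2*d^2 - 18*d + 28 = 2*d^2 - 18*d + 28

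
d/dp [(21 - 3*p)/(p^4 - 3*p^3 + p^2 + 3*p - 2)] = 3*(3*p^3 - 31*p^2 + 33*p + 19)/(p^7 - 5*p^6 + 6*p^5 + 6*p^4 - 15*p^3 + 3*p^2 + 8*p - 4)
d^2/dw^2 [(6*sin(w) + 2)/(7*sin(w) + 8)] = 34*(7*sin(w)^2 - 8*sin(w) - 14)/(7*sin(w) + 8)^3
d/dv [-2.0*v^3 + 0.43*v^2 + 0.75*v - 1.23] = -6.0*v^2 + 0.86*v + 0.75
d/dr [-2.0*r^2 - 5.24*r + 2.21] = -4.0*r - 5.24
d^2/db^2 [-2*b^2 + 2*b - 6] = -4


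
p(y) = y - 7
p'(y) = 1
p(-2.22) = -9.22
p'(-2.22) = 1.00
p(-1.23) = -8.23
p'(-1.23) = 1.00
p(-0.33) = -7.33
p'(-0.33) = 1.00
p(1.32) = -5.68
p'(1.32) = 1.00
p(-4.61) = -11.61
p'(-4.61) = 1.00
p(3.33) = -3.67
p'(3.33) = 1.00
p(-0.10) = -7.10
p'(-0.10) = 1.00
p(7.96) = 0.96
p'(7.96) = 1.00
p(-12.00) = -19.00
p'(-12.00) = 1.00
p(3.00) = -4.00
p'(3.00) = 1.00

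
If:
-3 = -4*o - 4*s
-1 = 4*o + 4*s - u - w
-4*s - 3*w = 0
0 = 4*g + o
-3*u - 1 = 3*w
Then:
No Solution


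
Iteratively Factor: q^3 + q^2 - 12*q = (q + 4)*(q^2 - 3*q) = q*(q + 4)*(q - 3)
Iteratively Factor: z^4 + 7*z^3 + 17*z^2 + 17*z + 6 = (z + 2)*(z^3 + 5*z^2 + 7*z + 3) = (z + 1)*(z + 2)*(z^2 + 4*z + 3) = (z + 1)^2*(z + 2)*(z + 3)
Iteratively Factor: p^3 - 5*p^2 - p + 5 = (p - 1)*(p^2 - 4*p - 5) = (p - 5)*(p - 1)*(p + 1)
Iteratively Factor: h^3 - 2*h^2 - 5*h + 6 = (h - 3)*(h^2 + h - 2) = (h - 3)*(h + 2)*(h - 1)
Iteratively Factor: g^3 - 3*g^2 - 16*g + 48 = (g - 4)*(g^2 + g - 12) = (g - 4)*(g - 3)*(g + 4)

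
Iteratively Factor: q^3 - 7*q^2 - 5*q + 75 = (q - 5)*(q^2 - 2*q - 15) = (q - 5)*(q + 3)*(q - 5)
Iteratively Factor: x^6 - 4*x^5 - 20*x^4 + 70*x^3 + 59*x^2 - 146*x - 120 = (x + 4)*(x^5 - 8*x^4 + 12*x^3 + 22*x^2 - 29*x - 30) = (x + 1)*(x + 4)*(x^4 - 9*x^3 + 21*x^2 + x - 30) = (x - 5)*(x + 1)*(x + 4)*(x^3 - 4*x^2 + x + 6) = (x - 5)*(x - 2)*(x + 1)*(x + 4)*(x^2 - 2*x - 3) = (x - 5)*(x - 2)*(x + 1)^2*(x + 4)*(x - 3)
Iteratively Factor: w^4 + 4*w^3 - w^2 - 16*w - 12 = (w + 1)*(w^3 + 3*w^2 - 4*w - 12) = (w + 1)*(w + 3)*(w^2 - 4) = (w + 1)*(w + 2)*(w + 3)*(w - 2)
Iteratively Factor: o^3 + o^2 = (o)*(o^2 + o) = o^2*(o + 1)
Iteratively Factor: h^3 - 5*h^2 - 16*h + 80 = (h + 4)*(h^2 - 9*h + 20) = (h - 5)*(h + 4)*(h - 4)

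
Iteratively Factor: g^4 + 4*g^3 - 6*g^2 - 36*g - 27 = (g + 1)*(g^3 + 3*g^2 - 9*g - 27) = (g + 1)*(g + 3)*(g^2 - 9) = (g + 1)*(g + 3)^2*(g - 3)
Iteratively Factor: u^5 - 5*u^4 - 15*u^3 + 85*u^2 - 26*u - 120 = (u - 5)*(u^4 - 15*u^2 + 10*u + 24) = (u - 5)*(u - 3)*(u^3 + 3*u^2 - 6*u - 8) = (u - 5)*(u - 3)*(u - 2)*(u^2 + 5*u + 4) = (u - 5)*(u - 3)*(u - 2)*(u + 4)*(u + 1)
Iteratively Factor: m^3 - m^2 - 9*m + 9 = (m - 3)*(m^2 + 2*m - 3) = (m - 3)*(m - 1)*(m + 3)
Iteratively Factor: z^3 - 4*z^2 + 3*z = (z - 3)*(z^2 - z) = (z - 3)*(z - 1)*(z)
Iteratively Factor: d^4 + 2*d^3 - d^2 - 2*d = (d + 2)*(d^3 - d) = (d - 1)*(d + 2)*(d^2 + d) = d*(d - 1)*(d + 2)*(d + 1)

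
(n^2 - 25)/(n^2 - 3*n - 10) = (n + 5)/(n + 2)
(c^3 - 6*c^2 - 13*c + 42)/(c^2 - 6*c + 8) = (c^2 - 4*c - 21)/(c - 4)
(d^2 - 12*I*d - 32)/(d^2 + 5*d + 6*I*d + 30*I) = (d^2 - 12*I*d - 32)/(d^2 + d*(5 + 6*I) + 30*I)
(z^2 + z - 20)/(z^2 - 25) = (z - 4)/(z - 5)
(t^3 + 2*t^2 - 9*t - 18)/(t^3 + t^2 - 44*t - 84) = (t^2 - 9)/(t^2 - t - 42)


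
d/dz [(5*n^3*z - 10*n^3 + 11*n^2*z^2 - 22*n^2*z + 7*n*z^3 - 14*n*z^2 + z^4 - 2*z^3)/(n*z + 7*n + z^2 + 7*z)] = (45*n^2 + 6*n*z^2 + 84*n*z - 84*n + 2*z^3 + 19*z^2 - 28*z)/(z^2 + 14*z + 49)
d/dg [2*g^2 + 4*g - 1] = 4*g + 4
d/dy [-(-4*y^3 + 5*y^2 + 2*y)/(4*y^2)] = 1 + 1/(2*y^2)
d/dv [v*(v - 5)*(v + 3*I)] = 3*v^2 + v*(-10 + 6*I) - 15*I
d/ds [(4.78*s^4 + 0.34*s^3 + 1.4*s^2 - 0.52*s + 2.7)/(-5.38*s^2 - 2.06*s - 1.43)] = (-51.4328*s^5 - 31.3696*s^4 - 28.7424*s^3 - 7.1402*s^2 + 25.048*s + 6.3056)/(28.9444*s^4 + 22.1656*s^3 + 19.6304*s^2 + 5.8916*s + 2.0449)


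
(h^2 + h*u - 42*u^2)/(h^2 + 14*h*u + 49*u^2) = (h - 6*u)/(h + 7*u)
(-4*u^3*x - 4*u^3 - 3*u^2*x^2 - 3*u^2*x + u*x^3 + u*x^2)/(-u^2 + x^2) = u*(-4*u*x - 4*u + x^2 + x)/(-u + x)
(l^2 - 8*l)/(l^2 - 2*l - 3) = l*(8 - l)/(-l^2 + 2*l + 3)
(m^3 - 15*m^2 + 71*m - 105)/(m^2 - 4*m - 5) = (m^2 - 10*m + 21)/(m + 1)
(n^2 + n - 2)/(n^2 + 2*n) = (n - 1)/n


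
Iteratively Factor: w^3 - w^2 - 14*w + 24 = (w - 3)*(w^2 + 2*w - 8) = (w - 3)*(w + 4)*(w - 2)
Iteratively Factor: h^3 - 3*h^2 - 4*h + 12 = (h - 3)*(h^2 - 4) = (h - 3)*(h + 2)*(h - 2)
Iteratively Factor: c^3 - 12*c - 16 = (c + 2)*(c^2 - 2*c - 8) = (c - 4)*(c + 2)*(c + 2)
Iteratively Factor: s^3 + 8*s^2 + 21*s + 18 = (s + 3)*(s^2 + 5*s + 6) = (s + 3)^2*(s + 2)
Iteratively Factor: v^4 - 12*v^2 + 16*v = (v)*(v^3 - 12*v + 16) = v*(v - 2)*(v^2 + 2*v - 8) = v*(v - 2)^2*(v + 4)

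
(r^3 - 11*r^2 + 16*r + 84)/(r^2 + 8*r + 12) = (r^2 - 13*r + 42)/(r + 6)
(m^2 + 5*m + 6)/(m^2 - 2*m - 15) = (m + 2)/(m - 5)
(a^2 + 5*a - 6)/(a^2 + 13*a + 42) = (a - 1)/(a + 7)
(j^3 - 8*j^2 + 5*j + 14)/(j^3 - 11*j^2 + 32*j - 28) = (j + 1)/(j - 2)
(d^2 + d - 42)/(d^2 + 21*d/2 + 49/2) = 2*(d - 6)/(2*d + 7)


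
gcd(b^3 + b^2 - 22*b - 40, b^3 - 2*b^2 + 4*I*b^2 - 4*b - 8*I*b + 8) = 1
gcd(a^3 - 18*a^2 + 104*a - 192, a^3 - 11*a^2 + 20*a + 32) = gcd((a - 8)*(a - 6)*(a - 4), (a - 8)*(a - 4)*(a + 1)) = a^2 - 12*a + 32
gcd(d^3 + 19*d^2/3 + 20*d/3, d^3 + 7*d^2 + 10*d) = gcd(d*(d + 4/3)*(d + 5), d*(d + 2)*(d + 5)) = d^2 + 5*d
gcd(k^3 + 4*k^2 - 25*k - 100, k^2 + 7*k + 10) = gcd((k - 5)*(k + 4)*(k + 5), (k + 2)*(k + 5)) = k + 5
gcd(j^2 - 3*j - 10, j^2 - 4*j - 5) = j - 5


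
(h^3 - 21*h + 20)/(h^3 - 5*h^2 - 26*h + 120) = (h - 1)/(h - 6)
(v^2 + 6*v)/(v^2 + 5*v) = (v + 6)/(v + 5)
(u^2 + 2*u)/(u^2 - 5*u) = (u + 2)/(u - 5)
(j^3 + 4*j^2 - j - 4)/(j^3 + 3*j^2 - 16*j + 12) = (j^2 + 5*j + 4)/(j^2 + 4*j - 12)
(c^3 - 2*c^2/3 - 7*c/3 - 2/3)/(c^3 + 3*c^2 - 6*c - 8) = (c + 1/3)/(c + 4)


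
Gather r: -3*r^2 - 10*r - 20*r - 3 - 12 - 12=-3*r^2 - 30*r - 27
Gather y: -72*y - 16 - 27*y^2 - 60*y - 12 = -27*y^2 - 132*y - 28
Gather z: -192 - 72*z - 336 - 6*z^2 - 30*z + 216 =-6*z^2 - 102*z - 312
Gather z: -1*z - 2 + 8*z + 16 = 7*z + 14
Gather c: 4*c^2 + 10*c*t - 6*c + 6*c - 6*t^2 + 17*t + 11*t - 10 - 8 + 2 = 4*c^2 + 10*c*t - 6*t^2 + 28*t - 16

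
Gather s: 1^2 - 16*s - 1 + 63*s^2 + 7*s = 63*s^2 - 9*s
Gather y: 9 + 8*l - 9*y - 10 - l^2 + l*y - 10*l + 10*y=-l^2 - 2*l + y*(l + 1) - 1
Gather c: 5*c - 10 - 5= 5*c - 15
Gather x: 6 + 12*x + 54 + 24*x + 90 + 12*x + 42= 48*x + 192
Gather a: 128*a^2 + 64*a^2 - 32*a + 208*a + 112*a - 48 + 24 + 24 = 192*a^2 + 288*a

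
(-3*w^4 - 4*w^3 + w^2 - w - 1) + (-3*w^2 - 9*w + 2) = -3*w^4 - 4*w^3 - 2*w^2 - 10*w + 1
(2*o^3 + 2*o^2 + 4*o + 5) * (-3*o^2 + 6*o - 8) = -6*o^5 + 6*o^4 - 16*o^3 - 7*o^2 - 2*o - 40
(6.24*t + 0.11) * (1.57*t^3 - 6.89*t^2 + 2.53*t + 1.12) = 9.7968*t^4 - 42.8209*t^3 + 15.0293*t^2 + 7.2671*t + 0.1232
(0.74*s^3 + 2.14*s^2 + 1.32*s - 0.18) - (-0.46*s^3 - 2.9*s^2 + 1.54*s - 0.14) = 1.2*s^3 + 5.04*s^2 - 0.22*s - 0.04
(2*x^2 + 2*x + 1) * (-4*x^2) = -8*x^4 - 8*x^3 - 4*x^2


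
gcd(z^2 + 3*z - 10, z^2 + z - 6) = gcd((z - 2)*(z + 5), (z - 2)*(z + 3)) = z - 2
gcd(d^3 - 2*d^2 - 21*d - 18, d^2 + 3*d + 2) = d + 1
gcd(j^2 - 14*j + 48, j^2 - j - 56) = j - 8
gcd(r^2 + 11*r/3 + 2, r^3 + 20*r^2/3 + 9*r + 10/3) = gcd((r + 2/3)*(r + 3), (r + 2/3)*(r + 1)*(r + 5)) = r + 2/3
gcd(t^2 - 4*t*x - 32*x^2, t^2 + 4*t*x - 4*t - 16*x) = t + 4*x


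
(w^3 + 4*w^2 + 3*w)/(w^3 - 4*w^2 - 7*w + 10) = w*(w^2 + 4*w + 3)/(w^3 - 4*w^2 - 7*w + 10)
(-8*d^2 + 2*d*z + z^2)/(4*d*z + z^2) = (-2*d + z)/z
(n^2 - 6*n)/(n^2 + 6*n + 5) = n*(n - 6)/(n^2 + 6*n + 5)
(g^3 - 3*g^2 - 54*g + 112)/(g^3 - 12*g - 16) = (-g^3 + 3*g^2 + 54*g - 112)/(-g^3 + 12*g + 16)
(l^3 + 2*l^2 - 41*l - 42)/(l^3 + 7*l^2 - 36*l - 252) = (l + 1)/(l + 6)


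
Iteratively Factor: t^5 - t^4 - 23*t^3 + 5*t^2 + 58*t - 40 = (t - 1)*(t^4 - 23*t^2 - 18*t + 40) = (t - 5)*(t - 1)*(t^3 + 5*t^2 + 2*t - 8) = (t - 5)*(t - 1)*(t + 4)*(t^2 + t - 2) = (t - 5)*(t - 1)^2*(t + 4)*(t + 2)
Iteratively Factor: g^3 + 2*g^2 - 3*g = (g + 3)*(g^2 - g) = (g - 1)*(g + 3)*(g)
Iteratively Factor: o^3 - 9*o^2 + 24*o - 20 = (o - 2)*(o^2 - 7*o + 10) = (o - 5)*(o - 2)*(o - 2)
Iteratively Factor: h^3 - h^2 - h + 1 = (h + 1)*(h^2 - 2*h + 1) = (h - 1)*(h + 1)*(h - 1)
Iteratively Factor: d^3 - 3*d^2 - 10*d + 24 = (d + 3)*(d^2 - 6*d + 8) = (d - 4)*(d + 3)*(d - 2)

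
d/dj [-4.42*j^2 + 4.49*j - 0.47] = 4.49 - 8.84*j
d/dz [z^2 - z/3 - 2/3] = 2*z - 1/3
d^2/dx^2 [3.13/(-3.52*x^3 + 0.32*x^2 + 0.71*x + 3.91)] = ((66.1056*x - 2.0032)*(-3.52*x^3 + 0.32*x^2 + 0.71*x + 3.91) + 3.13*(-21.12*x^2 + 1.28*x + 1.42)*(-10.56*x^2 + 0.64*x + 0.71))/(-3.52*x^3 + 0.32*x^2 + 0.71*x + 3.91)^3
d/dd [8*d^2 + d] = 16*d + 1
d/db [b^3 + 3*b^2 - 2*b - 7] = 3*b^2 + 6*b - 2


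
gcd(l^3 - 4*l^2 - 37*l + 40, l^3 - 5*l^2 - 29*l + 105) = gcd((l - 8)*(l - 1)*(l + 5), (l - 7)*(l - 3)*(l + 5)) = l + 5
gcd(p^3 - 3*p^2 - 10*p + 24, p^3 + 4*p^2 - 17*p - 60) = p^2 - p - 12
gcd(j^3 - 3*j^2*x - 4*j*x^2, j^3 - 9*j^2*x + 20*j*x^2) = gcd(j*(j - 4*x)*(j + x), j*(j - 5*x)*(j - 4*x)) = -j^2 + 4*j*x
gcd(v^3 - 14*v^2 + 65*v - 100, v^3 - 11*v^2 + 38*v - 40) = v^2 - 9*v + 20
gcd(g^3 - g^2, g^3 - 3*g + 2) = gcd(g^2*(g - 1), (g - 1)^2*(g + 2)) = g - 1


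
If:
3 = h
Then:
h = 3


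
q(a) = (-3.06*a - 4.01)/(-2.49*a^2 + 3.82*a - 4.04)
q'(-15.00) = -0.00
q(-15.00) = -0.07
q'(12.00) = -0.01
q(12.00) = 0.13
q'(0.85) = 0.77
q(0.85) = 2.55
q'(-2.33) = 0.05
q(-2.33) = -0.12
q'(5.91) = -0.08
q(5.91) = 0.32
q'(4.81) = -0.13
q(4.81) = 0.43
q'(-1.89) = 0.09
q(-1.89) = -0.09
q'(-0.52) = 0.80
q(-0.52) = 0.36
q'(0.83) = 0.88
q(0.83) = 2.53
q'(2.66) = -0.60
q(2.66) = 1.06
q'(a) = (-3.06*a - 4.01)*(4.98*a - 3.82)/(-2.49*a^2 + 3.82*a - 4.04)^2 - 3.06/(-2.49*a^2 + 3.82*a - 4.04)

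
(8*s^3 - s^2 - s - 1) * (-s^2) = -8*s^5 + s^4 + s^3 + s^2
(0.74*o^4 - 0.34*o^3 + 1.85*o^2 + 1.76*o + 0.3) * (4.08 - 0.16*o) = -0.1184*o^5 + 3.0736*o^4 - 1.6832*o^3 + 7.2664*o^2 + 7.1328*o + 1.224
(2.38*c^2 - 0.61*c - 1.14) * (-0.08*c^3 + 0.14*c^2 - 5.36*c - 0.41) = -0.1904*c^5 + 0.382*c^4 - 12.751*c^3 + 2.1342*c^2 + 6.3605*c + 0.4674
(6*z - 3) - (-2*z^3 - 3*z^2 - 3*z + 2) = 2*z^3 + 3*z^2 + 9*z - 5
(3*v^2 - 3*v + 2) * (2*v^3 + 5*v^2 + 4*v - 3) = 6*v^5 + 9*v^4 + v^3 - 11*v^2 + 17*v - 6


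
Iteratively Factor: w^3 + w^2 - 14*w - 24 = (w + 2)*(w^2 - w - 12) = (w - 4)*(w + 2)*(w + 3)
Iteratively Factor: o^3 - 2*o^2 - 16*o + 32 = (o - 2)*(o^2 - 16) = (o - 2)*(o + 4)*(o - 4)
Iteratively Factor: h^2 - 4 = (h - 2)*(h + 2)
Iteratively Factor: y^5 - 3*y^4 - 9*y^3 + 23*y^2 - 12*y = (y)*(y^4 - 3*y^3 - 9*y^2 + 23*y - 12) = y*(y + 3)*(y^3 - 6*y^2 + 9*y - 4) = y*(y - 4)*(y + 3)*(y^2 - 2*y + 1) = y*(y - 4)*(y - 1)*(y + 3)*(y - 1)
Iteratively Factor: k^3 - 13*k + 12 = (k - 1)*(k^2 + k - 12) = (k - 1)*(k + 4)*(k - 3)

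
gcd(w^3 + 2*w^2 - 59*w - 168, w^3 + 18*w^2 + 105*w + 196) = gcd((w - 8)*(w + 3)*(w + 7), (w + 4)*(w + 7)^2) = w + 7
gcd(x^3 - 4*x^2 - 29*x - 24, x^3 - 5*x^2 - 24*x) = x^2 - 5*x - 24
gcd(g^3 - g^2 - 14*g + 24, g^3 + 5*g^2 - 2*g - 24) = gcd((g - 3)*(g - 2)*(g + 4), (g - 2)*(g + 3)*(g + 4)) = g^2 + 2*g - 8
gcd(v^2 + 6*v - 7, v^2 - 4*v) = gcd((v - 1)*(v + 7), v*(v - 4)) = 1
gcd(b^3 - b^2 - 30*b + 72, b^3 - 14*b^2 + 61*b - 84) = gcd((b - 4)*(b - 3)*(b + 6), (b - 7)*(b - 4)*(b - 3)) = b^2 - 7*b + 12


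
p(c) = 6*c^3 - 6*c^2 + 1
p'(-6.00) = 720.00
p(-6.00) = -1511.00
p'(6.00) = 576.00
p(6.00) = 1081.00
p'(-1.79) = 79.15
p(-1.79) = -52.64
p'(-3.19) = 221.45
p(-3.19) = -254.83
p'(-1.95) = 91.84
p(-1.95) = -66.30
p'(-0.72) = 17.97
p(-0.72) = -4.35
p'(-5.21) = 551.11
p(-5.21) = -1010.39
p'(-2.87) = 182.70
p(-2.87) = -190.26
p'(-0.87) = 24.06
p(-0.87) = -7.49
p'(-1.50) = 58.50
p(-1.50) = -32.75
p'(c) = 18*c^2 - 12*c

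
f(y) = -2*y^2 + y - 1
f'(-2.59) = 11.36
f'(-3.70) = 15.80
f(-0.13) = -1.16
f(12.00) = -277.00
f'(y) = 1 - 4*y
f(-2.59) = -17.01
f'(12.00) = -47.00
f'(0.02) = 0.92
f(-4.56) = -47.15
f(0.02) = -0.98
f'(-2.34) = 10.36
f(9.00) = -154.00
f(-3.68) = -31.76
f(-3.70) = -32.08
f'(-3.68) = 15.72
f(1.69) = -5.02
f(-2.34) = -14.29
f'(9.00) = -35.00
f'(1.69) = -5.76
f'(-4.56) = 19.24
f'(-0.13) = 1.52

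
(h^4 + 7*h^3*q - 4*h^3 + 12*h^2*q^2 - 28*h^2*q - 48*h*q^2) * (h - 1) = h^5 + 7*h^4*q - 5*h^4 + 12*h^3*q^2 - 35*h^3*q + 4*h^3 - 60*h^2*q^2 + 28*h^2*q + 48*h*q^2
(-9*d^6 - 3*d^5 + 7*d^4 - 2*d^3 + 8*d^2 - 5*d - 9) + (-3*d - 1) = -9*d^6 - 3*d^5 + 7*d^4 - 2*d^3 + 8*d^2 - 8*d - 10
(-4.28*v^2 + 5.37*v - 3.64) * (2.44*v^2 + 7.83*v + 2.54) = -10.4432*v^4 - 20.4096*v^3 + 22.2943*v^2 - 14.8614*v - 9.2456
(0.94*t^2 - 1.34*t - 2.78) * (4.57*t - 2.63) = 4.2958*t^3 - 8.596*t^2 - 9.1804*t + 7.3114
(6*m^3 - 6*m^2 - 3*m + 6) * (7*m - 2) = 42*m^4 - 54*m^3 - 9*m^2 + 48*m - 12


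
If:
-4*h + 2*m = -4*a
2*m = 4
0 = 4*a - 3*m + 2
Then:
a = 1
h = 2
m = 2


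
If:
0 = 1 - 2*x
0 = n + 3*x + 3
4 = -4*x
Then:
No Solution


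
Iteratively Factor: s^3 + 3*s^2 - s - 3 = (s - 1)*(s^2 + 4*s + 3) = (s - 1)*(s + 1)*(s + 3)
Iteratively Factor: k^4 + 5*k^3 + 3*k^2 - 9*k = (k - 1)*(k^3 + 6*k^2 + 9*k) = (k - 1)*(k + 3)*(k^2 + 3*k) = (k - 1)*(k + 3)^2*(k)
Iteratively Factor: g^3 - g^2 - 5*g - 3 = (g + 1)*(g^2 - 2*g - 3) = (g - 3)*(g + 1)*(g + 1)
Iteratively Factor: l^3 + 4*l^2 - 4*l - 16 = (l - 2)*(l^2 + 6*l + 8) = (l - 2)*(l + 2)*(l + 4)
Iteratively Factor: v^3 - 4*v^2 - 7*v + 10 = (v - 5)*(v^2 + v - 2) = (v - 5)*(v + 2)*(v - 1)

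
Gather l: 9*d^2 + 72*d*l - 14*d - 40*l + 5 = 9*d^2 - 14*d + l*(72*d - 40) + 5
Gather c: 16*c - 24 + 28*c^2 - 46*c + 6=28*c^2 - 30*c - 18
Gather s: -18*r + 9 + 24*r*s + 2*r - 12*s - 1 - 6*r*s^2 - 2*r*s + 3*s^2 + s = -16*r + s^2*(3 - 6*r) + s*(22*r - 11) + 8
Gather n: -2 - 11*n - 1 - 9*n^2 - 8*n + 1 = -9*n^2 - 19*n - 2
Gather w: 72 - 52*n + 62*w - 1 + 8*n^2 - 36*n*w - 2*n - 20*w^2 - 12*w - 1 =8*n^2 - 54*n - 20*w^2 + w*(50 - 36*n) + 70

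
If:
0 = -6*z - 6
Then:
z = -1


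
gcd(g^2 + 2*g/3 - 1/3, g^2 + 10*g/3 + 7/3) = g + 1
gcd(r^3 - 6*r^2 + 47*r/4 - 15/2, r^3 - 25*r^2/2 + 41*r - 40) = r^2 - 9*r/2 + 5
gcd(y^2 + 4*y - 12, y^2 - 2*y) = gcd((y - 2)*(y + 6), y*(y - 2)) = y - 2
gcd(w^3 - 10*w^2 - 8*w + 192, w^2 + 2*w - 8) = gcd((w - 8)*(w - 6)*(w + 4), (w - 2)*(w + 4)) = w + 4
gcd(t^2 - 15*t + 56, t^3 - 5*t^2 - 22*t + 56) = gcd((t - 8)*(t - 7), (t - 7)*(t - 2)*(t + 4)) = t - 7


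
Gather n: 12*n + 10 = 12*n + 10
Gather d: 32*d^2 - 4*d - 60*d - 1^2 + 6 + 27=32*d^2 - 64*d + 32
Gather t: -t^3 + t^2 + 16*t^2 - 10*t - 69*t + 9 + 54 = -t^3 + 17*t^2 - 79*t + 63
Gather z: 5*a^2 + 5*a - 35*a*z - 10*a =5*a^2 - 35*a*z - 5*a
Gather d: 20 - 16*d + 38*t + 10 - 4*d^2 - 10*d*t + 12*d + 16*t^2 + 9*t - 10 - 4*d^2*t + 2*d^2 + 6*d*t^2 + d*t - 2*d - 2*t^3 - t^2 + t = d^2*(-4*t - 2) + d*(6*t^2 - 9*t - 6) - 2*t^3 + 15*t^2 + 48*t + 20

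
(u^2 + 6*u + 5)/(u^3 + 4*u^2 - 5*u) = (u + 1)/(u*(u - 1))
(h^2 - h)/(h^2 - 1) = h/(h + 1)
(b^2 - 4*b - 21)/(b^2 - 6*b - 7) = (b + 3)/(b + 1)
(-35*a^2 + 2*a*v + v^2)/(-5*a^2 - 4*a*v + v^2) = (7*a + v)/(a + v)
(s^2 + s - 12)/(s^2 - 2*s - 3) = (s + 4)/(s + 1)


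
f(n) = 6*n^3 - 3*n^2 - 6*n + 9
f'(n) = 18*n^2 - 6*n - 6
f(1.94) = 29.88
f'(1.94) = 50.10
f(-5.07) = -819.64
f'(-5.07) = 487.11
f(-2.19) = -55.27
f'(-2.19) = 93.47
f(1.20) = 7.85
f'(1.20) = 12.72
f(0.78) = 5.34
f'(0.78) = 0.27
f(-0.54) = 10.42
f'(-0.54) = 2.49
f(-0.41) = 10.54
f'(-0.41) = -0.51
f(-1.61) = -14.16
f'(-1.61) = 50.32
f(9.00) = 4086.00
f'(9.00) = 1398.00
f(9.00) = 4086.00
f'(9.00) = 1398.00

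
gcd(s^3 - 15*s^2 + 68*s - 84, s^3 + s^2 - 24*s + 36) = s - 2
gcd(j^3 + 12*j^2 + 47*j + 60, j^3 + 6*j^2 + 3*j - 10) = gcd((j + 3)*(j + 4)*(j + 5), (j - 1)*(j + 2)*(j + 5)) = j + 5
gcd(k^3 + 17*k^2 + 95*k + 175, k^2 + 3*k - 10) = k + 5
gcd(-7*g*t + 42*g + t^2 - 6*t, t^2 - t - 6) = 1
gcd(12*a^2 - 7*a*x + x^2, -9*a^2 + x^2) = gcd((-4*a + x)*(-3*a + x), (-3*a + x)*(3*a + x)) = -3*a + x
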